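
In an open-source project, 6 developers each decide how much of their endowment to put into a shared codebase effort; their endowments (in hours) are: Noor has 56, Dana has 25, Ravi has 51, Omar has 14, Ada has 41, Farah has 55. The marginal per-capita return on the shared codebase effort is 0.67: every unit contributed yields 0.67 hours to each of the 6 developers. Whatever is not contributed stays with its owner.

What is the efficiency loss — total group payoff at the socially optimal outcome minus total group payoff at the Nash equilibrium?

730.84 hours

The private return per contributed unit is 0.67 < 1 for everyone, so the Nash equilibrium is zero contribution and the group total is Σ E_j = 56 + 25 + 51 + 14 + 41 + 55 = 242.
Each contributed unit returns 4.020 to the group, so the social optimum is full contribution by everyone: group total = 4.020 × 242 = 972.84.
Efficiency loss = (4.020 − 1) × 242 = 730.84.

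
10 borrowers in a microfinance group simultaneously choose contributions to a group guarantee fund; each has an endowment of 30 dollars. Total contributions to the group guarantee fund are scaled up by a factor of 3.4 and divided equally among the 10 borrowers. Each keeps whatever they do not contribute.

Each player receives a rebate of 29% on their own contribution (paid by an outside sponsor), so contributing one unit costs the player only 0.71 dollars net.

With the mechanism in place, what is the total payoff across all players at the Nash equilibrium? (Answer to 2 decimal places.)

Even with the mechanism, each unit contributed returns only (3.4/10) / 0.71 = 0.4789 per unit of net cost, so contributing nothing is still dominant.
Everyone keeps their endowment and the group total is 10 × 30 = 300.

300.00 dollars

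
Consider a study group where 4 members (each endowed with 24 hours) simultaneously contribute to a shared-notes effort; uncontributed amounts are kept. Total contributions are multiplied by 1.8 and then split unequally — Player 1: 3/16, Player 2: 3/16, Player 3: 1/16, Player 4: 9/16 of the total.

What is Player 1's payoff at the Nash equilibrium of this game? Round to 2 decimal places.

Player j's private return per contributed unit is 1.8 × (j's share). Contributing is weakly dominant for j when that share is at least 1/1.8 = 0.5556, and contributing 0 is dominant otherwise.
The only share above 0.5556 is Player 4's 9/16, contributing 24; the remaining 3 contribute 0. Total contributed: 24.
Player 1 keeps 24 and receives 1.8 × 24 × 3/16 = 8.10 from the shared-notes effort, for a payoff of 32.10.

32.10 hours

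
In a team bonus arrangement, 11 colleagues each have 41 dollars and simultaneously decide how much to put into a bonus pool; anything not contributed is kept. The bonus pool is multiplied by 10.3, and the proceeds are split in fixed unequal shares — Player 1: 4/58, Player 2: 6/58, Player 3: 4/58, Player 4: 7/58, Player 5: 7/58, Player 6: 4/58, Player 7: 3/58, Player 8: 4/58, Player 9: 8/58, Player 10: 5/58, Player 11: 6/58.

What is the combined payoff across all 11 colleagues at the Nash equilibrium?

Each unit j contributes comes back to j as 10.3 × (j's share), so j prefers to contribute only if that share exceeds 1/10.3 = 0.0971; otherwise keeping the unit dominates.
Player 2, Player 4, Player 5, Player 9 and Player 11 clear that bar, contributing 41 each; the remaining 6 contribute 0. Total contributed: 205.
The bonus pool pays out 10.3 × 205 = 2111.50 in total (split across the unequal shares, but the aggregate is all that matters for the group sum).
The 6 free-riders keep 41 each, adding 246. Group total = 246 + 2111.50 = 2357.50.

2357.50 dollars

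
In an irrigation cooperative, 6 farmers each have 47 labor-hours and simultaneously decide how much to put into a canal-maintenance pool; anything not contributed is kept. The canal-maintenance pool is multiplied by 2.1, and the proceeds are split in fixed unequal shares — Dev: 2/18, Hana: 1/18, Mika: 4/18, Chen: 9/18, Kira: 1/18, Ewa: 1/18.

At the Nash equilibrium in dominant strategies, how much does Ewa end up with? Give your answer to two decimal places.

52.48 labor-hours

For player j, contributing a unit is worthwhile iff 2.1 × (j's share) ≥ 1, i.e. iff j's share is at least 0.4762.
Chen alone (share 9/18) is above the threshold, contributing 47; the remaining 5 contribute 0. Total contributed: 47.
Ewa keeps 47 and receives 2.1 × 47 × 1/18 = 5.48 from the canal-maintenance pool, for a payoff of 52.48.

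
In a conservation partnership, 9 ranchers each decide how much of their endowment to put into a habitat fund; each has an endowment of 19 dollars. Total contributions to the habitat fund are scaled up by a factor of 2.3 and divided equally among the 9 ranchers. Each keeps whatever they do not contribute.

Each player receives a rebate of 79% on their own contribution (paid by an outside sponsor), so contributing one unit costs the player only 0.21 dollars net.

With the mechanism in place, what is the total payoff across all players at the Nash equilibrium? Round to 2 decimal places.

528.39 dollars

Under the mechanism each unit contributed yields (2.3/9) / 0.21 = 1.2169 back to its contributor per unit of net cost, which exceeds 1, making full contribution the dominant choice for everyone.
At the Nash equilibrium everyone contributes 19. Group total payoff = 9 × (19 × 0.79 + 2.3 × 19) = 528.39.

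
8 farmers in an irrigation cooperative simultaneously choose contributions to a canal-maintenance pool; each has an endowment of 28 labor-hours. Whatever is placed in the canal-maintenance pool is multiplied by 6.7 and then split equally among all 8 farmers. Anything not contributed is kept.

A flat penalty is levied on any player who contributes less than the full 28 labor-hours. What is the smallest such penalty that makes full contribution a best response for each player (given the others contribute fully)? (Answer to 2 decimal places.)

4.55 labor-hours

Given the others contribute fully, the best deviation is to contribute 0 (any partial contribution still incurs the fine and gives up units whose private return 0.8375 is below 1).
Deviating from 28 to 0 saves 28 labor-hours but forfeits the deviator's share of the drop in the canal-maintenance pool: 6.7/8 × 28 = 23.45.
So the deviation gain is 28 − 23.45 = 4.55, and the fine must be at least 4.55 labor-hours to wipe it out.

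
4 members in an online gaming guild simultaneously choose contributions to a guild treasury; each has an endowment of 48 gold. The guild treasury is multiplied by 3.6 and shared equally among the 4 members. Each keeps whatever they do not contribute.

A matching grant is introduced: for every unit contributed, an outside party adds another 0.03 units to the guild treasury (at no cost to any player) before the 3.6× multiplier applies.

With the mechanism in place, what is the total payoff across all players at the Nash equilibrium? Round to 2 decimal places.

With the mechanism, a contributed unit returns 3.6 × 1.03 / 4 = 0.9270 per unit of net cost — still below 1 — so contributing 0 remains dominant for every player.
At the Nash equilibrium no one contributes; group total payoff = 4 × 48 = 192.

192.00 gold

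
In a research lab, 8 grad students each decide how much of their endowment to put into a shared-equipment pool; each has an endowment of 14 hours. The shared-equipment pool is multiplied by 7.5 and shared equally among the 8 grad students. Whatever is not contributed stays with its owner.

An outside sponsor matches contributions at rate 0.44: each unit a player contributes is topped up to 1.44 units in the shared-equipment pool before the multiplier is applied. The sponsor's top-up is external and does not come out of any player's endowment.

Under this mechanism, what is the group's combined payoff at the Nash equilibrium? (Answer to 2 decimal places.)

1209.60 hours

With the mechanism, a contributed unit returns 7.5 × 1.44 / 8 = 1.3500 per unit of net cost to the contributor — now above 1 — so contributing fully is weakly dominant for every player.
At the Nash equilibrium everyone contributes 14. Group total payoff = 7.5 × 1.44 × 112 = 1209.60.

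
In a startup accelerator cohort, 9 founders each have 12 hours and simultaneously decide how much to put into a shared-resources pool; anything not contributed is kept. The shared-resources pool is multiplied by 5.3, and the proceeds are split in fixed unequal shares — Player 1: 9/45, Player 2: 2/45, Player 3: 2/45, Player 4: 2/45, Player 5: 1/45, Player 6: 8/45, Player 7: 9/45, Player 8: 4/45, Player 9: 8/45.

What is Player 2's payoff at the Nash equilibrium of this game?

17.65 hours

A player with share s gets back 5.3·s per unit contributed, so full contribution is dominant for anyone with s > 1/5.3 = 0.1887 and zero contribution is dominant for anyone below.
Player 1 and Player 7 clear that bar, contributing 12 each; the remaining 7 contribute 0. Total contributed: 24.
Player 2 keeps 12 and receives 5.3 × 24 × 2/45 = 5.65 from the shared-resources pool, for a payoff of 17.65.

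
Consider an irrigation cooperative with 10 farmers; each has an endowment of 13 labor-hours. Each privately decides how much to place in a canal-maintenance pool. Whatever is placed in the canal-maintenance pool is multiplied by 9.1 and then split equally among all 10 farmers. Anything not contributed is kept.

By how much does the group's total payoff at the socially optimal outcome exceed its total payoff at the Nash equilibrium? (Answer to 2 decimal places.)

Each contributed unit returns 9.1/10 = 0.9100 to its contributor — below 1 — so contributing 0 is dominant for every player. At the Nash equilibrium everyone keeps their 13, and the group total is 10 × 13 = 130.
Each contributed unit returns 9.100 to the group as a whole (0.9100 to each of 10 players), which exceeds 1, so the social optimum is full contribution: group total = 9.100 × 130 = 1183.00.
Efficiency loss = 1183.00 − 130 = 1053.00.

1053.00 labor-hours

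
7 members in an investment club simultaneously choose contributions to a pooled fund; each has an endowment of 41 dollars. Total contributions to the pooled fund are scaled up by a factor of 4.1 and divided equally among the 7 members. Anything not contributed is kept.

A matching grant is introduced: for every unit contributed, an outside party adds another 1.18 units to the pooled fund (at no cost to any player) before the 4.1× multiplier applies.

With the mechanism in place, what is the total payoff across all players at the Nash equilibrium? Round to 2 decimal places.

With the mechanism, a contributed unit returns 4.1 × 2.18 / 7 = 1.2769 per unit of net cost to the contributor — now above 1 — so contributing fully is weakly dominant for every player.
At the Nash equilibrium everyone contributes 41. Group total payoff = 4.1 × 2.18 × 287 = 2565.21.

2565.21 dollars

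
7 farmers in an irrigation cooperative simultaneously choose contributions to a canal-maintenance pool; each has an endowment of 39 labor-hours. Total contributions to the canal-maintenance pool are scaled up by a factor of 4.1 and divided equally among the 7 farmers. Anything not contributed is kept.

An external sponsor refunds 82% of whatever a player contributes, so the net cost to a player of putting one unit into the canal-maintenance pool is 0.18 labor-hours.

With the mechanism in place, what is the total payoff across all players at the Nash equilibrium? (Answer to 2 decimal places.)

1343.16 labor-hours

With the mechanism, a contributed unit returns (4.1/7) / 0.18 = 3.2540 per unit of net cost to the contributor — now above 1 — so contributing fully is weakly dominant for every player.
At the Nash equilibrium everyone contributes 39. Group total payoff = 7 × (39 × 0.82 + 4.1 × 39) = 1343.16.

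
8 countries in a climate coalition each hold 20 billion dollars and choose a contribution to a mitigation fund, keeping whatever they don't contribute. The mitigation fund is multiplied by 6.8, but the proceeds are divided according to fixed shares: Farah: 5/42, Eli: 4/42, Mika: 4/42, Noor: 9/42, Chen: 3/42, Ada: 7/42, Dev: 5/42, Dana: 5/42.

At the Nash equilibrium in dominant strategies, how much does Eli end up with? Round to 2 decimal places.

45.90 billion dollars

Player j's private return per contributed unit is 6.8 × (j's share). Contributing is weakly dominant for j when that share is at least 1/6.8 = 0.1471, and contributing 0 is dominant otherwise.
The shares above 0.1471 belong to Noor and Ada, contributing 20 each; the remaining 6 contribute 0. Total contributed: 40.
Eli keeps 20 and receives 6.8 × 40 × 4/42 = 25.90 from the mitigation fund, for a payoff of 45.90.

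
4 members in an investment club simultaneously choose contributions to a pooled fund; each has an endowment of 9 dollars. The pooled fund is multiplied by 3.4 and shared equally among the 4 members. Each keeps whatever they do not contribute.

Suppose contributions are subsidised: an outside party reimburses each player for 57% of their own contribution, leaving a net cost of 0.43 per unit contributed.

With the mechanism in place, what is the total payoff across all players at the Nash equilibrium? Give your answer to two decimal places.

142.92 dollars

The effective private return per unit is now (3.4/4) / 0.43 = 1.9767 > 1, so every player's dominant strategy flips to full contribution.
So the Nash equilibrium is full contribution by all 4; the group earns 4 × (9 × 0.57 + 3.4 × 9) = 142.92.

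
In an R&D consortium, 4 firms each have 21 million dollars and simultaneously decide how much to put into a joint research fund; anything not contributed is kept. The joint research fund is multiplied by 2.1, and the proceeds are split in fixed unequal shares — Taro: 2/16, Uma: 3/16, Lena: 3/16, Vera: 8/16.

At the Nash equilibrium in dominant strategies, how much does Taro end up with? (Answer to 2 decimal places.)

26.51 million dollars

Each unit j contributes comes back to j as 2.1 × (j's share), so j prefers to contribute only if that share exceeds 1/2.1 = 0.4762; otherwise keeping the unit dominates.
Vera alone (share 8/16) is above the threshold, contributing 21; the remaining 3 contribute 0. Total contributed: 21.
Taro keeps 21 and receives 2.1 × 21 × 2/16 = 5.51 from the joint research fund, for a payoff of 26.51.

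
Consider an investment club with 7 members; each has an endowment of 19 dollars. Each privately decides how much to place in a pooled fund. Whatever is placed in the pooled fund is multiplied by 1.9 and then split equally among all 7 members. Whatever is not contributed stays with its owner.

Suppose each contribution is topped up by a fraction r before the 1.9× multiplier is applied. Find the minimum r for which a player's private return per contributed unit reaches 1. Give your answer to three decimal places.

2.684

With matching at rate r, one contributed unit becomes (1 + r) in the pooled fund and returns 1.9 × (1 + r) / 7 to the contributor.
Setting this equal to 1: 1 + r = 7/1.9 = 3.6842.
So the minimum matching rate is r = 3.6842 − 1 = 2.684.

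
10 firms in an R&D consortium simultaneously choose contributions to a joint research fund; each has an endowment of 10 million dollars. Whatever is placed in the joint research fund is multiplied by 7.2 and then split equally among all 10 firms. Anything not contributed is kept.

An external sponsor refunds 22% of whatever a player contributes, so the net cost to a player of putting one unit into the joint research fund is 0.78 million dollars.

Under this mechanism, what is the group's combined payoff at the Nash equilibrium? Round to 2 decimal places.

100.00 million dollars

With the mechanism, a contributed unit returns (7.2/10) / 0.78 = 0.9231 per unit of net cost — still below 1 — so contributing 0 remains dominant for every player.
Everyone keeps their endowment and the group total is 10 × 10 = 100.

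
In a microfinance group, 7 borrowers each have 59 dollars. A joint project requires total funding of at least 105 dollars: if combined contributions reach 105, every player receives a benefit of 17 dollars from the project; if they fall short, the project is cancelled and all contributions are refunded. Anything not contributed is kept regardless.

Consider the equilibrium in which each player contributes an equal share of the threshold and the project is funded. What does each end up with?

61 dollars

Equal share of the threshold: 105/7 = 15.
At this profile no one gains by cutting their contribution: any cut drops the total below 105, the project is cancelled, contributions are refunded, and the deviator ends with 59, which is less than 59 − 15 + 17 = 61. Contributing more than 15 just wastes the excess. So contributing exactly 15 is a best response.
Each player's payoff: 59 − 15 + 17 = 61.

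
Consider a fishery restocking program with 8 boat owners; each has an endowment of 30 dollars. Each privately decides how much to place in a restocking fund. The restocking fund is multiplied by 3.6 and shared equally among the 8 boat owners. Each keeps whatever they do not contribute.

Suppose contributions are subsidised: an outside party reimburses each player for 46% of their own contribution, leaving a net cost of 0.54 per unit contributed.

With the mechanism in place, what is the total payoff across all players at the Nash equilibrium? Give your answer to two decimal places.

The effective private return is (3.6/8) / 0.54 = 0.8333, which is still under 1, so the mechanism doesn't change anyone's dominant strategy: zero contribution.
At the Nash equilibrium no one contributes; group total payoff = 8 × 30 = 240.

240.00 dollars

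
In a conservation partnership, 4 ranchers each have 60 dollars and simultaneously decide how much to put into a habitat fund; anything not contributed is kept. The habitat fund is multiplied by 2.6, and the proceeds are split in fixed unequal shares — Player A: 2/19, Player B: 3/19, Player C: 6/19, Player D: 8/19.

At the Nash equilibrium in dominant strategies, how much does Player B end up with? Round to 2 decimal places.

For player j, contributing a unit is worthwhile iff 2.6 × (j's share) ≥ 1, i.e. iff j's share is at least 0.3846.
Player D alone (share 8/19) is above the threshold, contributing 60; the remaining 3 contribute 0. Total contributed: 60.
Player B keeps 60 and receives 2.6 × 60 × 3/19 = 24.63 from the habitat fund, for a payoff of 84.63.

84.63 dollars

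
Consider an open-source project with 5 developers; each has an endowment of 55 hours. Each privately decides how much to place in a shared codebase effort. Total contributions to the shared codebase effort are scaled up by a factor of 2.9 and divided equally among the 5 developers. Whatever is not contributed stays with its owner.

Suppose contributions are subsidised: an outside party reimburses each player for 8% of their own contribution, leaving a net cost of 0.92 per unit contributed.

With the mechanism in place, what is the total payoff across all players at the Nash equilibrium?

275.00 hours

With the mechanism, a contributed unit returns (2.9/5) / 0.92 = 0.6304 per unit of net cost — still below 1 — so contributing 0 remains dominant for every player.
At the Nash equilibrium no one contributes; group total payoff = 5 × 55 = 275.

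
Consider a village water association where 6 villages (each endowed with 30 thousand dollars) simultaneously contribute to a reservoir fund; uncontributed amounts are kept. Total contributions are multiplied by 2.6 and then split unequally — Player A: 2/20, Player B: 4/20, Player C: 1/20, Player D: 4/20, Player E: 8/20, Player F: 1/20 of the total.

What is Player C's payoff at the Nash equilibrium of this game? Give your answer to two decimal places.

33.90 thousand dollars

Player j's private return per contributed unit is 2.6 × (j's share). Contributing is weakly dominant for j when that share is at least 1/2.6 = 0.3846, and contributing 0 is dominant otherwise.
Only Player E (8/20) clears that bar, contributing 30; the remaining 5 contribute 0. Total contributed: 30.
Player C keeps 30 and receives 2.6 × 30 × 1/20 = 3.90 from the reservoir fund, for a payoff of 33.90.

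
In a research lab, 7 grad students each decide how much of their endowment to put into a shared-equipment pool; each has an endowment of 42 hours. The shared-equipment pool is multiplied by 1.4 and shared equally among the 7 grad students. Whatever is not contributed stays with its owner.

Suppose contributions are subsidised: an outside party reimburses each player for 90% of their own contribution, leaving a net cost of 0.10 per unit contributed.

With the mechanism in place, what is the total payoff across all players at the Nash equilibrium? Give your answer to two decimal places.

676.20 hours

Under the mechanism each unit contributed yields (1.4/7) / 0.10 = 2.0000 back to its contributor per unit of net cost, which exceeds 1, making full contribution the dominant choice for everyone.
So the Nash equilibrium is full contribution by all 7; the group earns 7 × (42 × 0.90 + 1.4 × 42) = 676.20.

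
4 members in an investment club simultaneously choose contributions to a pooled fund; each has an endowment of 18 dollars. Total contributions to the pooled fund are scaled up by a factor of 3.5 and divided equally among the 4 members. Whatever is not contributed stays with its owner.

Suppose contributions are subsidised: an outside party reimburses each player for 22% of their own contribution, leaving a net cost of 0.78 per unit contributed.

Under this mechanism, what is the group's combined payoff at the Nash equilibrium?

267.84 dollars

Under the mechanism each unit contributed yields (3.5/4) / 0.78 = 1.1218 back to its contributor per unit of net cost, which exceeds 1, making full contribution the dominant choice for everyone.
At the Nash equilibrium everyone contributes 18. Group total payoff = 4 × (18 × 0.22 + 3.5 × 18) = 267.84.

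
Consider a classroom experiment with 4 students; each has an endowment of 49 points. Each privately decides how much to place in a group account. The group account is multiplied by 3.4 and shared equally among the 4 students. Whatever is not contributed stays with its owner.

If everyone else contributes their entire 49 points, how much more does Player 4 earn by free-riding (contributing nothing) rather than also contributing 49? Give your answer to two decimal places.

Switching from a contribution of 49 to 0 lets Player 4 keep an extra 49 points, but lowers the group account by 49, which costs Player 4 their own share of that drop: 3.4/4 × 49 = 41.65.
Net gain = 49 − 41.65 = 7.35. The private return per contributed unit (0.8500) is below 1, so free-riding is indeed the best response regardless of what the others do.

7.35 points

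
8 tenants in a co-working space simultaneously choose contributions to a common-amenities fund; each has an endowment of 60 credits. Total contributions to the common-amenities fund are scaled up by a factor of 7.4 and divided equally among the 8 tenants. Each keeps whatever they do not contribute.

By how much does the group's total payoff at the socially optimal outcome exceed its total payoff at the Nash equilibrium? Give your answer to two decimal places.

Each contributed unit returns 7.4/8 = 0.9250 to its contributor — below 1 — so contributing 0 is dominant for every player. At the Nash equilibrium everyone keeps their 60, and the group total is 8 × 60 = 480.
Each contributed unit returns 7.400 to the group as a whole (0.9250 to each of 8 players), which exceeds 1, so the social optimum is full contribution: group total = 7.400 × 480 = 3552.00.
Efficiency loss = 3552.00 − 480 = 3072.00.

3072.00 credits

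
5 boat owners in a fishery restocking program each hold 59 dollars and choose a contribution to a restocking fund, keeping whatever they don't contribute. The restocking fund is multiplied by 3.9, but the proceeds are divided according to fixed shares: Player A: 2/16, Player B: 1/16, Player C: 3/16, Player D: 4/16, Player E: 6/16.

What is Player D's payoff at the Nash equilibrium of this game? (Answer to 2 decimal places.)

Player j's private return per contributed unit is 3.9 × (j's share). Contributing is weakly dominant for j when that share is at least 1/3.9 = 0.2564, and contributing 0 is dominant otherwise.
Only Player E (6/16) clears that bar, contributing 59; the remaining 4 contribute 0. Total contributed: 59.
Player D keeps 59 and receives 3.9 × 59 × 4/16 = 57.53 from the restocking fund, for a payoff of 116.53.

116.53 dollars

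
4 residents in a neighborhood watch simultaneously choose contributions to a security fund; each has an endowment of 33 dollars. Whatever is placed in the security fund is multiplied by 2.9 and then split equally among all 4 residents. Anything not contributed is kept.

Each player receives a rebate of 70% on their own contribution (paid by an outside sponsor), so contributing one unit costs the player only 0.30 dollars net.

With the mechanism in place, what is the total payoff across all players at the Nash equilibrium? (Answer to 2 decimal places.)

475.20 dollars

With the mechanism, a contributed unit returns (2.9/4) / 0.30 = 2.4167 per unit of net cost to the contributor — now above 1 — so contributing fully is weakly dominant for every player.
So the Nash equilibrium is full contribution by all 4; the group earns 4 × (33 × 0.70 + 2.9 × 33) = 475.20.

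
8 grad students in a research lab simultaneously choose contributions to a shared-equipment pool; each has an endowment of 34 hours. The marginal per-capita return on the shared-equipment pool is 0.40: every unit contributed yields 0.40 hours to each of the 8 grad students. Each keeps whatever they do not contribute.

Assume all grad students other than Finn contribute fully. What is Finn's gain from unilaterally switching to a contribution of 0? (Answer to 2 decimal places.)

20.40 hours

Switching from a contribution of 34 to 0 lets Finn keep an extra 34 hours, but lowers the shared-equipment pool by 34, which costs Finn their own share of that drop: 0.40 × 34 = 13.60.
Net gain = 34 − 13.60 = 20.40. The private return per contributed unit (0.40) is below 1, so free-riding is indeed the best response regardless of what the others do.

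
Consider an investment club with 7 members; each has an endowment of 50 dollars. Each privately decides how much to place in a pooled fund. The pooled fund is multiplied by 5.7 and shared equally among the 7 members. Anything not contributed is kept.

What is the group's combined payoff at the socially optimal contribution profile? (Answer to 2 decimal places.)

1995.00 dollars

Each contributed unit returns 5.700 to the group as a whole (0.8143 to each of 7 players), which exceeds 1, so the social optimum is full contribution: group total = 5.700 × 350 = 1995.00.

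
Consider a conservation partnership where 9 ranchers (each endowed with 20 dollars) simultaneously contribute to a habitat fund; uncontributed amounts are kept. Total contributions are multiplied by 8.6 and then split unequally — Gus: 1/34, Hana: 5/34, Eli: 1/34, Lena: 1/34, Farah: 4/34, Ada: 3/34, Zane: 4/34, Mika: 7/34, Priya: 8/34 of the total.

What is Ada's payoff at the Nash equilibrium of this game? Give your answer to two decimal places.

Each unit j contributes comes back to j as 8.6 × (j's share), so j prefers to contribute only if that share exceeds 1/8.6 = 0.1163; otherwise keeping the unit dominates.
Hana, Farah, Zane, Mika and Priya clear that bar, contributing 20 each; the remaining 4 contribute 0. Total contributed: 100.
Ada keeps 20 and receives 8.6 × 100 × 3/34 = 75.88 from the habitat fund, for a payoff of 95.88.

95.88 dollars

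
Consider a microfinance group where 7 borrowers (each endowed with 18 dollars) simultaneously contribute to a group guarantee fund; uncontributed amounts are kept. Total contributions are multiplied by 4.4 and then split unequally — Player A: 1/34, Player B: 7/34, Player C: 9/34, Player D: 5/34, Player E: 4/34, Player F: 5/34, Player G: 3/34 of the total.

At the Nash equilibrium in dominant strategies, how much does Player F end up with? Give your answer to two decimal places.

29.65 dollars

For player j, contributing a unit is worthwhile iff 4.4 × (j's share) ≥ 1, i.e. iff j's share is at least 0.2273.
The only share above 0.2273 is Player C's 9/34, contributing 18; the remaining 6 contribute 0. Total contributed: 18.
Player F keeps 18 and receives 4.4 × 18 × 5/34 = 11.65 from the group guarantee fund, for a payoff of 29.65.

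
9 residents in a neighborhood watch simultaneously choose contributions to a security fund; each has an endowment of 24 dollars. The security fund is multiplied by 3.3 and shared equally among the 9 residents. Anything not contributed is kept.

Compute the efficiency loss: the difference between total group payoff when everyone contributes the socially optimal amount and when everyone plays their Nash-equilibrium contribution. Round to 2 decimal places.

Each contributed unit returns 3.3/9 = 0.3667 to its contributor — below 1 — so contributing 0 is dominant for every player. At the Nash equilibrium everyone keeps their 24, and the group total is 9 × 24 = 216.
Each contributed unit returns 3.300 to the group as a whole (0.3667 to each of 9 players), which exceeds 1, so the social optimum is full contribution: group total = 3.300 × 216 = 712.80.
Efficiency loss = 712.80 − 216 = 496.80.

496.80 dollars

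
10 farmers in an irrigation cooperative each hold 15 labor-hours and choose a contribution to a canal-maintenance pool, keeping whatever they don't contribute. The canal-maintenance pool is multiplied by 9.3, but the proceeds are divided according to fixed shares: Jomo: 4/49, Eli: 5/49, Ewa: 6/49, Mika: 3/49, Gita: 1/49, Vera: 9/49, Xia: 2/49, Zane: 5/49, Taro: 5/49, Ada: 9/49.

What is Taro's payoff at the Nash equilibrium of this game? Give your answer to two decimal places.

57.70 labor-hours

For player j, contributing a unit is worthwhile iff 9.3 × (j's share) ≥ 1, i.e. iff j's share is at least 0.1075.
Ewa, Vera and Ada are above the threshold, contributing 15 each; the remaining 7 contribute 0. Total contributed: 45.
Taro keeps 15 and receives 9.3 × 45 × 5/49 = 42.70 from the canal-maintenance pool, for a payoff of 57.70.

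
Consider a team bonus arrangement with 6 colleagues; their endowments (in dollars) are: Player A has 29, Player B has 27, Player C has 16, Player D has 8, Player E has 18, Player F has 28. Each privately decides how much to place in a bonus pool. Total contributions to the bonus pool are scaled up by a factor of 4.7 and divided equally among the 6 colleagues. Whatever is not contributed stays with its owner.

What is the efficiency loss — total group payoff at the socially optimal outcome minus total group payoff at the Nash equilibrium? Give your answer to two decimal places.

466.20 dollars

The private return per contributed unit is 4.7/6 = 0.7833 < 1 for every player regardless of endowment, so the Nash equilibrium is zero contribution and the group total is Σ E_j = 29 + 27 + 16 + 8 + 18 + 28 = 126.
Each contributed unit returns 4.700 to the group, so the social optimum is full contribution by everyone: group total = 4.700 × 126 = 592.20.
Efficiency loss = (4.700 − 1) × 126 = 466.20.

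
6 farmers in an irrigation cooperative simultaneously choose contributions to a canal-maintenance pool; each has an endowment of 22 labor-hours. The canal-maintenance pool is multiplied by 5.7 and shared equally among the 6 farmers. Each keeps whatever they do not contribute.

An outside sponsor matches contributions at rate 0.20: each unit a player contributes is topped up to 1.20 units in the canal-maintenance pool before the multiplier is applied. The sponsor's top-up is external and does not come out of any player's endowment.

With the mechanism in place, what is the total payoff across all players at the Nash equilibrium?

902.88 labor-hours

With the mechanism, a contributed unit returns 5.7 × 1.20 / 6 = 1.1400 per unit of net cost to the contributor — now above 1 — so contributing fully is weakly dominant for every player.
At the Nash equilibrium everyone contributes 22. Group total payoff = 5.7 × 1.20 × 132 = 902.88.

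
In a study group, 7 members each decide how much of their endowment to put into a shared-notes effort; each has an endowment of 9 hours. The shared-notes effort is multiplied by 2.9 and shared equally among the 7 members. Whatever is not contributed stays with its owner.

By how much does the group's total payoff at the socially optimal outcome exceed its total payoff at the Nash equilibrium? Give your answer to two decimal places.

119.70 hours

Each contributed unit returns 2.9/7 = 0.4143 to its contributor — below 1 — so contributing 0 is dominant for every player. At the Nash equilibrium everyone keeps their 9, and the group total is 7 × 9 = 63.
Each contributed unit returns 2.900 to the group as a whole (0.4143 to each of 7 players), which exceeds 1, so the social optimum is full contribution: group total = 2.900 × 63 = 182.70.
Efficiency loss = 182.70 − 63 = 119.70.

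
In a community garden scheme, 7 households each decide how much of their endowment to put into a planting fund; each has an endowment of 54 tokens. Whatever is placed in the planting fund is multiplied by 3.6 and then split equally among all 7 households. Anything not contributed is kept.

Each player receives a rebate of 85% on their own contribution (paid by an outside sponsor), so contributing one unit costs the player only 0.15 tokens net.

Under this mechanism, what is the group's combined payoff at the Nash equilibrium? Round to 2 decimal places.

1682.10 tokens

Under the mechanism each unit contributed yields (3.6/7) / 0.15 = 3.4286 back to its contributor per unit of net cost, which exceeds 1, making full contribution the dominant choice for everyone.
At the Nash equilibrium everyone contributes 54. Group total payoff = 7 × (54 × 0.85 + 3.6 × 54) = 1682.10.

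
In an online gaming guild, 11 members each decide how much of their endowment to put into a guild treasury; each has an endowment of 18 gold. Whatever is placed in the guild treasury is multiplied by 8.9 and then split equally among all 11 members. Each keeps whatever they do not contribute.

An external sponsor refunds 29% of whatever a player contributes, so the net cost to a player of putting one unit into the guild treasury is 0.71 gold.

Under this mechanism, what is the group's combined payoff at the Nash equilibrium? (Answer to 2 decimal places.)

1819.62 gold

Under the mechanism each unit contributed yields (8.9/11) / 0.71 = 1.1396 back to its contributor per unit of net cost, which exceeds 1, making full contribution the dominant choice for everyone.
At the Nash equilibrium everyone contributes 18. Group total payoff = 11 × (18 × 0.29 + 8.9 × 18) = 1819.62.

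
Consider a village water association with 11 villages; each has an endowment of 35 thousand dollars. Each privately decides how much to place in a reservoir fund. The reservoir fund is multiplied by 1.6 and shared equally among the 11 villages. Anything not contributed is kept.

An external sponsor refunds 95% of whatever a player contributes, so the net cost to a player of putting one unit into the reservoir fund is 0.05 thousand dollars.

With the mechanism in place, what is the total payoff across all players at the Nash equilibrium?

981.75 thousand dollars

With the mechanism, a contributed unit returns (1.6/11) / 0.05 = 2.9091 per unit of net cost to the contributor — now above 1 — so contributing fully is weakly dominant for every player.
So the Nash equilibrium is full contribution by all 11; the group earns 11 × (35 × 0.95 + 1.6 × 35) = 981.75.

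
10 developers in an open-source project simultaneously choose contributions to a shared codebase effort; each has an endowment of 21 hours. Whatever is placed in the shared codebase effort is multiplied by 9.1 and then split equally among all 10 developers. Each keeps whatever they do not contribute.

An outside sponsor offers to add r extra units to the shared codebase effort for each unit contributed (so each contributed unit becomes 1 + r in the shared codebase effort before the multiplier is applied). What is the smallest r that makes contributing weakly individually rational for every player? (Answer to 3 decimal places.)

0.099

With matching at rate r, one contributed unit becomes (1 + r) in the shared codebase effort and returns 9.1 × (1 + r) / 10 to the contributor.
Setting this equal to 1: 1 + r = 10/9.1 = 1.0989.
So the minimum matching rate is r = 1.0989 − 1 = 0.099.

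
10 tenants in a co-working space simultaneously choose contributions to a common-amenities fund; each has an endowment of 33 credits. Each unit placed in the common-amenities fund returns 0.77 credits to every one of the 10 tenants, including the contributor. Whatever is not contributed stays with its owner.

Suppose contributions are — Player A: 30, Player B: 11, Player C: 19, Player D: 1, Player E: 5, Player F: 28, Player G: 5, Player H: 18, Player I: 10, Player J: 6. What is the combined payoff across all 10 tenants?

Total contributed: 30 + 11 + 19 + 1 + 5 + 28 + 5 + 18 + 10 + 6 = 133; total kept: 10 × 33 − 133 = 197.
The common-amenities fund pays out 0.77 × 10 × 133 = 1024.10 in aggregate.
Group total = 197 + 1024.10 = 1221.10.

1221.10 credits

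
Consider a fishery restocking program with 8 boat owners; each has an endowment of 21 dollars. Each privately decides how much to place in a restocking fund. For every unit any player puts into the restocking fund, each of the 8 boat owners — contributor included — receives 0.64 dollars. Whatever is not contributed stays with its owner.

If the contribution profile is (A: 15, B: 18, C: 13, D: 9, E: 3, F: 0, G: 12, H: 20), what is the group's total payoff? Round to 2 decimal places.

538.80 dollars

Total contributed: 15 + 18 + 13 + 9 + 3 + 0 + 12 + 20 = 90; total kept: 8 × 21 − 90 = 78.
The restocking fund pays out 0.64 × 8 × 90 = 460.80 in aggregate.
Group total = 78 + 460.80 = 538.80.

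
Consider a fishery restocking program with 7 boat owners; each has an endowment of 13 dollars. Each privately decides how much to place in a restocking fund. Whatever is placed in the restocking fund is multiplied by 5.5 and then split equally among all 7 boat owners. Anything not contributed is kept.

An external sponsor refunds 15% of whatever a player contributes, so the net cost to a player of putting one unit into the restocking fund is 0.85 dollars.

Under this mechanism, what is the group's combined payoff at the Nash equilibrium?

91.00 dollars

Even with the mechanism, each unit contributed returns only (5.5/7) / 0.85 = 0.9244 per unit of net cost, so contributing nothing is still dominant.
At the Nash equilibrium no one contributes; group total payoff = 7 × 13 = 91.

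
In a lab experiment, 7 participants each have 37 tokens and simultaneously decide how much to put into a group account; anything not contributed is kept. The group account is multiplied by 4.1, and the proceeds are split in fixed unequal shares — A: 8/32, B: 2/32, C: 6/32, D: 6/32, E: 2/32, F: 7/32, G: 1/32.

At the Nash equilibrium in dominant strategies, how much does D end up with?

65.44 tokens

A player with share s gets back 4.1·s per unit contributed, so full contribution is dominant for anyone with s > 1/4.1 = 0.2439 and zero contribution is dominant for anyone below.
A alone (share 8/32) is above the threshold, contributing 37; the remaining 6 contribute 0. Total contributed: 37.
D keeps 37 and receives 4.1 × 37 × 6/32 = 28.44 from the group account, for a payoff of 65.44.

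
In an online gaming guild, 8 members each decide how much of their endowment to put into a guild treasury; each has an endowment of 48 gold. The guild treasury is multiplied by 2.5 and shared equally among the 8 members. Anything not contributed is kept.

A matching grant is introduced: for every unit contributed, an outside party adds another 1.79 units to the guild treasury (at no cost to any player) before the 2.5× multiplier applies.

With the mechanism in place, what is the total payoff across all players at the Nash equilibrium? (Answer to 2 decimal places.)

With the mechanism, a contributed unit returns 2.5 × 2.79 / 8 = 0.8719 per unit of net cost — still below 1 — so contributing 0 remains dominant for every player.
At the Nash equilibrium no one contributes; group total payoff = 8 × 48 = 384.

384.00 gold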